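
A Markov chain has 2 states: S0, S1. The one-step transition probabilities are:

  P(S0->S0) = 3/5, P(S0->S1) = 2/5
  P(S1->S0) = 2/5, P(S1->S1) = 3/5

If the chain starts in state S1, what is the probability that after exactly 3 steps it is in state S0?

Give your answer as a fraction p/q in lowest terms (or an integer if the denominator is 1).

Computing P^3 by repeated multiplication:
P^1 =
  S0: [3/5, 2/5]
  S1: [2/5, 3/5]
P^2 =
  S0: [13/25, 12/25]
  S1: [12/25, 13/25]
P^3 =
  S0: [63/125, 62/125]
  S1: [62/125, 63/125]

(P^3)[S1 -> S0] = 62/125

Answer: 62/125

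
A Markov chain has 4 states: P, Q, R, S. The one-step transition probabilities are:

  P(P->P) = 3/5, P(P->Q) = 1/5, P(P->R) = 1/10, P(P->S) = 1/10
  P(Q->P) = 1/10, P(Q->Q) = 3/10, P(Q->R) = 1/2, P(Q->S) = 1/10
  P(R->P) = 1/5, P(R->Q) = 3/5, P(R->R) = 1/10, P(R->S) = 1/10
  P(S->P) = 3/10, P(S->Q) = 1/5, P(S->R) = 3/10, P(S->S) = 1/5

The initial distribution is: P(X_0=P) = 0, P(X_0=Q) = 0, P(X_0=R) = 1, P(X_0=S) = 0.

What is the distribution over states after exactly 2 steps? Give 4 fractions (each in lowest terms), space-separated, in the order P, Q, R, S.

Answer: 23/100 3/10 9/25 11/100

Derivation:
Propagating the distribution step by step (d_{t+1} = d_t * P):
d_0 = (P=0, Q=0, R=1, S=0)
  d_1[P] = 0*3/5 + 0*1/10 + 1*1/5 + 0*3/10 = 1/5
  d_1[Q] = 0*1/5 + 0*3/10 + 1*3/5 + 0*1/5 = 3/5
  d_1[R] = 0*1/10 + 0*1/2 + 1*1/10 + 0*3/10 = 1/10
  d_1[S] = 0*1/10 + 0*1/10 + 1*1/10 + 0*1/5 = 1/10
d_1 = (P=1/5, Q=3/5, R=1/10, S=1/10)
  d_2[P] = 1/5*3/5 + 3/5*1/10 + 1/10*1/5 + 1/10*3/10 = 23/100
  d_2[Q] = 1/5*1/5 + 3/5*3/10 + 1/10*3/5 + 1/10*1/5 = 3/10
  d_2[R] = 1/5*1/10 + 3/5*1/2 + 1/10*1/10 + 1/10*3/10 = 9/25
  d_2[S] = 1/5*1/10 + 3/5*1/10 + 1/10*1/10 + 1/10*1/5 = 11/100
d_2 = (P=23/100, Q=3/10, R=9/25, S=11/100)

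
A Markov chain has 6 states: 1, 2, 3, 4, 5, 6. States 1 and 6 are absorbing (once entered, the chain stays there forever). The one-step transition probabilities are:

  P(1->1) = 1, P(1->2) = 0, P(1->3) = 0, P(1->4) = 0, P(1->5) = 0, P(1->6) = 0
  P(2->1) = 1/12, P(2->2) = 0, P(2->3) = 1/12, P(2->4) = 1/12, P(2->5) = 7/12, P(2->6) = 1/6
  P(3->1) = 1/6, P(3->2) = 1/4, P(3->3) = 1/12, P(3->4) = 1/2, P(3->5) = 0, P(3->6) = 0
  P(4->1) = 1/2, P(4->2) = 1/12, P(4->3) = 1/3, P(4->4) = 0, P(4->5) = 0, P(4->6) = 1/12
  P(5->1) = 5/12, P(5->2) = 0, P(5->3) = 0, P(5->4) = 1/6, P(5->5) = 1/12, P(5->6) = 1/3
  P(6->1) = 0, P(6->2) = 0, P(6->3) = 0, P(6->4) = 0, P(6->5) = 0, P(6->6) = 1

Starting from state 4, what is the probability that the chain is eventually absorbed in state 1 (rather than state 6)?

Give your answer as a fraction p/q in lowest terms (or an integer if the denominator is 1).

Let a_i = P(absorbed in 1 | start in state i).
Boundary conditions: a_1 = 1, a_6 = 0.
For each transient state i, a_i = sum_j P(i->j) * a_j:
  a_2 = 1/12*a_1 + 0*a_2 + 1/12*a_3 + 1/12*a_4 + 7/12*a_5 + 1/6*a_6
  a_3 = 1/6*a_1 + 1/4*a_2 + 1/12*a_3 + 1/2*a_4 + 0*a_5 + 0*a_6
  a_4 = 1/2*a_1 + 1/12*a_2 + 1/3*a_3 + 0*a_4 + 0*a_5 + 1/12*a_6
  a_5 = 5/12*a_1 + 0*a_2 + 0*a_3 + 1/6*a_4 + 1/12*a_5 + 1/3*a_6

Substituting a_1 = 1 and a_6 = 0, rearrange to (I - Q) a = r where r[i] = P(i -> 1):
  [1, -1/12, -1/12, -7/12] . (a_2, a_3, a_4, a_5) = 1/12
  [-1/4, 11/12, -1/2, 0] . (a_2, a_3, a_4, a_5) = 1/6
  [-1/12, -1/3, 1, 0] . (a_2, a_3, a_4, a_5) = 1/2
  [0, 0, -1/6, 11/12] . (a_2, a_3, a_4, a_5) = 5/12

Solving yields:
  a_2 = 7478/13219
  a_3 = 10252/13219
  a_4 = 10650/13219
  a_5 = 7945/13219

Starting state is 4, so the absorption probability is a_4 = 10650/13219.

Answer: 10650/13219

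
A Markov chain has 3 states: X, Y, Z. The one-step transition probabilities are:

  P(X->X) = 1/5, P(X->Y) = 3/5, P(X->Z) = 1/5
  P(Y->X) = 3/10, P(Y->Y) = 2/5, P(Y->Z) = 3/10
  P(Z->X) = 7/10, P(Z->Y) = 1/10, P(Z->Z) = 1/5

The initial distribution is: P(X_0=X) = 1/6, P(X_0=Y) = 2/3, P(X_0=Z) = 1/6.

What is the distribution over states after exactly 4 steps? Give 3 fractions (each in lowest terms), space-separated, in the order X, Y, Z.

Answer: 21587/60000 5999/15000 14417/60000

Derivation:
Propagating the distribution step by step (d_{t+1} = d_t * P):
d_0 = (X=1/6, Y=2/3, Z=1/6)
  d_1[X] = 1/6*1/5 + 2/3*3/10 + 1/6*7/10 = 7/20
  d_1[Y] = 1/6*3/5 + 2/3*2/5 + 1/6*1/10 = 23/60
  d_1[Z] = 1/6*1/5 + 2/3*3/10 + 1/6*1/5 = 4/15
d_1 = (X=7/20, Y=23/60, Z=4/15)
  d_2[X] = 7/20*1/5 + 23/60*3/10 + 4/15*7/10 = 223/600
  d_2[Y] = 7/20*3/5 + 23/60*2/5 + 4/15*1/10 = 39/100
  d_2[Z] = 7/20*1/5 + 23/60*3/10 + 4/15*1/5 = 143/600
d_2 = (X=223/600, Y=39/100, Z=143/600)
  d_3[X] = 223/600*1/5 + 39/100*3/10 + 143/600*7/10 = 2149/6000
  d_3[Y] = 223/600*3/5 + 39/100*2/5 + 143/600*1/10 = 2417/6000
  d_3[Z] = 223/600*1/5 + 39/100*3/10 + 143/600*1/5 = 239/1000
d_3 = (X=2149/6000, Y=2417/6000, Z=239/1000)
  d_4[X] = 2149/6000*1/5 + 2417/6000*3/10 + 239/1000*7/10 = 21587/60000
  d_4[Y] = 2149/6000*3/5 + 2417/6000*2/5 + 239/1000*1/10 = 5999/15000
  d_4[Z] = 2149/6000*1/5 + 2417/6000*3/10 + 239/1000*1/5 = 14417/60000
d_4 = (X=21587/60000, Y=5999/15000, Z=14417/60000)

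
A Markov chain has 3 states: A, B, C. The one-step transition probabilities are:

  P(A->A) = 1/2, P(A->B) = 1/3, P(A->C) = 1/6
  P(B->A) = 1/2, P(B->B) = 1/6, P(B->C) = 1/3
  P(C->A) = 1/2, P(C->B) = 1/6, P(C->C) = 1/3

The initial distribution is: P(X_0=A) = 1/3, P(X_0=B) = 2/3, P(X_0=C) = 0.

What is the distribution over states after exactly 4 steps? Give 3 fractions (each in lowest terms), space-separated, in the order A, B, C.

Propagating the distribution step by step (d_{t+1} = d_t * P):
d_0 = (A=1/3, B=2/3, C=0)
  d_1[A] = 1/3*1/2 + 2/3*1/2 + 0*1/2 = 1/2
  d_1[B] = 1/3*1/3 + 2/3*1/6 + 0*1/6 = 2/9
  d_1[C] = 1/3*1/6 + 2/3*1/3 + 0*1/3 = 5/18
d_1 = (A=1/2, B=2/9, C=5/18)
  d_2[A] = 1/2*1/2 + 2/9*1/2 + 5/18*1/2 = 1/2
  d_2[B] = 1/2*1/3 + 2/9*1/6 + 5/18*1/6 = 1/4
  d_2[C] = 1/2*1/6 + 2/9*1/3 + 5/18*1/3 = 1/4
d_2 = (A=1/2, B=1/4, C=1/4)
  d_3[A] = 1/2*1/2 + 1/4*1/2 + 1/4*1/2 = 1/2
  d_3[B] = 1/2*1/3 + 1/4*1/6 + 1/4*1/6 = 1/4
  d_3[C] = 1/2*1/6 + 1/4*1/3 + 1/4*1/3 = 1/4
d_3 = (A=1/2, B=1/4, C=1/4)
  d_4[A] = 1/2*1/2 + 1/4*1/2 + 1/4*1/2 = 1/2
  d_4[B] = 1/2*1/3 + 1/4*1/6 + 1/4*1/6 = 1/4
  d_4[C] = 1/2*1/6 + 1/4*1/3 + 1/4*1/3 = 1/4
d_4 = (A=1/2, B=1/4, C=1/4)

Answer: 1/2 1/4 1/4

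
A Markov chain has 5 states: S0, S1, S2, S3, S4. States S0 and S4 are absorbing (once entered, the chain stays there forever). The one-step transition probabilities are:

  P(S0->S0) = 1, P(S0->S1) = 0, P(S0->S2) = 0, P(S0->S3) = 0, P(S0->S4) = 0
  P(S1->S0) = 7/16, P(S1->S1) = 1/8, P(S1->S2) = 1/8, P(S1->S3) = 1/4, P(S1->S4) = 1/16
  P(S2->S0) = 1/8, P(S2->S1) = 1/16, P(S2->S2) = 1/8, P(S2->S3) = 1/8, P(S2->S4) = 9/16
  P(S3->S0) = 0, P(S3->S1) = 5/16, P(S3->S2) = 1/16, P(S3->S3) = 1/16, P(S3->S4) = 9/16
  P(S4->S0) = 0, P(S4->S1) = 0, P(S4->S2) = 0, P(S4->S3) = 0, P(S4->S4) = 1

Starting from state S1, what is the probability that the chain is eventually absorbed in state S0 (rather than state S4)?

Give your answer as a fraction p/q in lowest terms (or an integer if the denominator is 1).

Let a_i = P(absorbed in S0 | start in state i).
Boundary conditions: a_S0 = 1, a_S4 = 0.
For each transient state i, a_i = sum_j P(i->j) * a_j:
  a_S1 = 7/16*a_S0 + 1/8*a_S1 + 1/8*a_S2 + 1/4*a_S3 + 1/16*a_S4
  a_S2 = 1/8*a_S0 + 1/16*a_S1 + 1/8*a_S2 + 1/8*a_S3 + 9/16*a_S4
  a_S3 = 0*a_S0 + 5/16*a_S1 + 1/16*a_S2 + 1/16*a_S3 + 9/16*a_S4

Substituting a_S0 = 1 and a_S4 = 0, rearrange to (I - Q) a = r where r[i] = P(i -> S0):
  [7/8, -1/8, -1/4] . (a_S1, a_S2, a_S3) = 7/16
  [-1/16, 7/8, -1/8] . (a_S1, a_S2, a_S3) = 1/8
  [-5/16, -1/16, 15/16] . (a_S1, a_S2, a_S3) = 0

Solving yields:
  a_S1 = 762/1289
  a_S2 = 555/2578
  a_S3 = 545/2578

Starting state is S1, so the absorption probability is a_S1 = 762/1289.

Answer: 762/1289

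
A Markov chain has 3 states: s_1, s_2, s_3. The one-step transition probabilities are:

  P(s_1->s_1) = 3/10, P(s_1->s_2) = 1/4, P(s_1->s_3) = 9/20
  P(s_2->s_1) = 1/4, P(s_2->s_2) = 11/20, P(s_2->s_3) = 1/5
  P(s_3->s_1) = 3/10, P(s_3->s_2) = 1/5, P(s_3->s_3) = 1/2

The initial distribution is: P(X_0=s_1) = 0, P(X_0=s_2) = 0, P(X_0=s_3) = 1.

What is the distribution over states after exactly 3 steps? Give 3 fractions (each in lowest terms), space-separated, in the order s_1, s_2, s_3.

Propagating the distribution step by step (d_{t+1} = d_t * P):
d_0 = (s_1=0, s_2=0, s_3=1)
  d_1[s_1] = 0*3/10 + 0*1/4 + 1*3/10 = 3/10
  d_1[s_2] = 0*1/4 + 0*11/20 + 1*1/5 = 1/5
  d_1[s_3] = 0*9/20 + 0*1/5 + 1*1/2 = 1/2
d_1 = (s_1=3/10, s_2=1/5, s_3=1/2)
  d_2[s_1] = 3/10*3/10 + 1/5*1/4 + 1/2*3/10 = 29/100
  d_2[s_2] = 3/10*1/4 + 1/5*11/20 + 1/2*1/5 = 57/200
  d_2[s_3] = 3/10*9/20 + 1/5*1/5 + 1/2*1/2 = 17/40
d_2 = (s_1=29/100, s_2=57/200, s_3=17/40)
  d_3[s_1] = 29/100*3/10 + 57/200*1/4 + 17/40*3/10 = 1143/4000
  d_3[s_2] = 29/100*1/4 + 57/200*11/20 + 17/40*1/5 = 1257/4000
  d_3[s_3] = 29/100*9/20 + 57/200*1/5 + 17/40*1/2 = 2/5
d_3 = (s_1=1143/4000, s_2=1257/4000, s_3=2/5)

Answer: 1143/4000 1257/4000 2/5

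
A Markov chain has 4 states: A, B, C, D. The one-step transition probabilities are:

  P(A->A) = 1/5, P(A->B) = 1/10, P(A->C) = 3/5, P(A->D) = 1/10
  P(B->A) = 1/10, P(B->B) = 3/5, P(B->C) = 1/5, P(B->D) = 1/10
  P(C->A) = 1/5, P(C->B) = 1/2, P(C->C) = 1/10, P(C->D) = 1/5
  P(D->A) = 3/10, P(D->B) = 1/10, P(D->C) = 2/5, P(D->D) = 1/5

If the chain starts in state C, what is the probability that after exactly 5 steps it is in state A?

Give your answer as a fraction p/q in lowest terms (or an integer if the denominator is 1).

Computing P^5 by repeated multiplication:
P^1 =
  A: [1/5, 1/10, 3/5, 1/10]
  B: [1/10, 3/5, 1/5, 1/10]
  C: [1/5, 1/2, 1/10, 1/5]
  D: [3/10, 1/10, 2/5, 1/5]
P^2 =
  A: [1/5, 39/100, 6/25, 17/100]
  B: [3/20, 12/25, 6/25, 13/100]
  C: [17/100, 39/100, 31/100, 13/100]
  D: [21/100, 31/100, 8/25, 4/25]
P^3 =
  A: [89/500, 391/1000, 29/100, 141/1000]
  B: [33/200, 109/250, 131/500, 137/1000]
  C: [87/500, 419/1000, 263/1000, 18/125]
  D: [37/200, 383/1000, 71/250, 37/250]
P^4 =
  A: [7/40, 823/2000, 169/625, 1431/10000]
  B: [1701/10000, 1057/2500, 167/625, 1399/10000]
  C: [69/400, 4147/10000, 2721/10000, 1407/10000]
  D: [353/2000, 4051/10000, 172/625, 179/1250]
P^5 =
  A: [4329/25000, 41391/100000, 13579/50000, 2827/20000]
  B: [17171/100000, 10457/25000, 2693/10000, 14071/100000]
  C: [863/5000, 41619/100000, 26993/100000, 883/6250]
  D: [17381/100000, 41263/100000, 6793/25000, 1773/12500]

(P^5)[C -> A] = 863/5000

Answer: 863/5000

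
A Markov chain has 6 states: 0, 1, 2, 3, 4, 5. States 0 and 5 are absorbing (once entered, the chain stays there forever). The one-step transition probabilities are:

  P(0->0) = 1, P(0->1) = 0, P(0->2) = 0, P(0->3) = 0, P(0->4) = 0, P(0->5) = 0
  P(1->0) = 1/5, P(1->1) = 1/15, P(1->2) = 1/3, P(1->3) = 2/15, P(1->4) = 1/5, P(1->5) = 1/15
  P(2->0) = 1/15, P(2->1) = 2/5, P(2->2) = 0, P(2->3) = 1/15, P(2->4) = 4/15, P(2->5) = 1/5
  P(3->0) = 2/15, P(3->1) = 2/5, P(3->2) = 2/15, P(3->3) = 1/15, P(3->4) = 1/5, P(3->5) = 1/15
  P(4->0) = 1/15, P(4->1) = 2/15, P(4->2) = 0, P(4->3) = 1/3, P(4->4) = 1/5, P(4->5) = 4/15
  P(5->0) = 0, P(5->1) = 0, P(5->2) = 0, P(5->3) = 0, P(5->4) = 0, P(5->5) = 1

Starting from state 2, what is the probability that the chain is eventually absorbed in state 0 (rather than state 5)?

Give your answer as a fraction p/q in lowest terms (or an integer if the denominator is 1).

Let a_i = P(absorbed in 0 | start in state i).
Boundary conditions: a_0 = 1, a_5 = 0.
For each transient state i, a_i = sum_j P(i->j) * a_j:
  a_1 = 1/5*a_0 + 1/15*a_1 + 1/3*a_2 + 2/15*a_3 + 1/5*a_4 + 1/15*a_5
  a_2 = 1/15*a_0 + 2/5*a_1 + 0*a_2 + 1/15*a_3 + 4/15*a_4 + 1/5*a_5
  a_3 = 2/15*a_0 + 2/5*a_1 + 2/15*a_2 + 1/15*a_3 + 1/5*a_4 + 1/15*a_5
  a_4 = 1/15*a_0 + 2/15*a_1 + 0*a_2 + 1/3*a_3 + 1/5*a_4 + 4/15*a_5

Substituting a_0 = 1 and a_5 = 0, rearrange to (I - Q) a = r where r[i] = P(i -> 0):
  [14/15, -1/3, -2/15, -1/5] . (a_1, a_2, a_3, a_4) = 1/5
  [-2/5, 1, -1/15, -4/15] . (a_1, a_2, a_3, a_4) = 1/15
  [-2/5, -2/15, 14/15, -1/5] . (a_1, a_2, a_3, a_4) = 2/15
  [-2/15, 0, -1/3, 4/5] . (a_1, a_2, a_3, a_4) = 1/15

Solving yields:
  a_1 = 10051/19656
  a_2 = 1991/4914
  a_3 = 703/1404
  a_4 = 3707/9828

Starting state is 2, so the absorption probability is a_2 = 1991/4914.

Answer: 1991/4914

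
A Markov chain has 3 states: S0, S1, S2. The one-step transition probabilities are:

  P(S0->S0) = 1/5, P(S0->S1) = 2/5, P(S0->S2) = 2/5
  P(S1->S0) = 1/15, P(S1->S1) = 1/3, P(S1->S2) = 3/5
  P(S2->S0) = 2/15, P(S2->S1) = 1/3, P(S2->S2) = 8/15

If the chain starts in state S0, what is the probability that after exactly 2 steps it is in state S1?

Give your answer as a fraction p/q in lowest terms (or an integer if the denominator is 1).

Answer: 26/75

Derivation:
Computing P^2 by repeated multiplication:
P^1 =
  S0: [1/5, 2/5, 2/5]
  S1: [1/15, 1/3, 3/5]
  S2: [2/15, 1/3, 8/15]
P^2 =
  S0: [3/25, 26/75, 8/15]
  S1: [26/225, 76/225, 41/75]
  S2: [3/25, 77/225, 121/225]

(P^2)[S0 -> S1] = 26/75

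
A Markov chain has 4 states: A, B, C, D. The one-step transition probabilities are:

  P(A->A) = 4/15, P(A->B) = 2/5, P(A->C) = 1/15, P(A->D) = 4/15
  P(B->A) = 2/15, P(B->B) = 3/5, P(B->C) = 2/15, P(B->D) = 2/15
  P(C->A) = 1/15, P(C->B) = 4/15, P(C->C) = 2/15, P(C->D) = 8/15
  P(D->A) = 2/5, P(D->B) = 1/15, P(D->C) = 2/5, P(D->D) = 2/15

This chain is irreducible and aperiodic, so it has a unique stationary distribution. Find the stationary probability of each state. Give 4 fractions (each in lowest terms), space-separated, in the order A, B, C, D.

Answer: 266/1255 467/1255 228/1255 294/1255

Derivation:
The stationary distribution satisfies pi = pi * P, i.e.:
  pi_A = 4/15*pi_A + 2/15*pi_B + 1/15*pi_C + 2/5*pi_D
  pi_B = 2/5*pi_A + 3/5*pi_B + 4/15*pi_C + 1/15*pi_D
  pi_C = 1/15*pi_A + 2/15*pi_B + 2/15*pi_C + 2/5*pi_D
  pi_D = 4/15*pi_A + 2/15*pi_B + 8/15*pi_C + 2/15*pi_D
with normalization: pi_A + pi_B + pi_C + pi_D = 1.

Using the first 3 balance equations plus normalization, the linear system A*pi = b is:
  [-11/15, 2/15, 1/15, 2/5] . pi = 0
  [2/5, -2/5, 4/15, 1/15] . pi = 0
  [1/15, 2/15, -13/15, 2/5] . pi = 0
  [1, 1, 1, 1] . pi = 1

Solving yields:
  pi_A = 266/1255
  pi_B = 467/1255
  pi_C = 228/1255
  pi_D = 294/1255

Verification (pi * P):
  266/1255*4/15 + 467/1255*2/15 + 228/1255*1/15 + 294/1255*2/5 = 266/1255 = pi_A  (ok)
  266/1255*2/5 + 467/1255*3/5 + 228/1255*4/15 + 294/1255*1/15 = 467/1255 = pi_B  (ok)
  266/1255*1/15 + 467/1255*2/15 + 228/1255*2/15 + 294/1255*2/5 = 228/1255 = pi_C  (ok)
  266/1255*4/15 + 467/1255*2/15 + 228/1255*8/15 + 294/1255*2/15 = 294/1255 = pi_D  (ok)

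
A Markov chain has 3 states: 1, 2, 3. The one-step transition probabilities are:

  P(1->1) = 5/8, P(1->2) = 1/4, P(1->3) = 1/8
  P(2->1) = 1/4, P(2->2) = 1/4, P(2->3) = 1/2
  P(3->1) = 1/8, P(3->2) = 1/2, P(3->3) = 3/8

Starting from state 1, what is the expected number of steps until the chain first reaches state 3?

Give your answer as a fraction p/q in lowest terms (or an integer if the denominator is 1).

Let h_i = expected steps to first reach 3 from state i.
Boundary: h_3 = 0.
First-step equations for the other states:
  h_1 = 1 + 5/8*h_1 + 1/4*h_2 + 1/8*h_3
  h_2 = 1 + 1/4*h_1 + 1/4*h_2 + 1/2*h_3

Substituting h_3 = 0 and rearranging gives the linear system (I - Q) h = 1:
  [3/8, -1/4] . (h_1, h_2) = 1
  [-1/4, 3/4] . (h_1, h_2) = 1

Solving yields:
  h_1 = 32/7
  h_2 = 20/7

Starting state is 1, so the expected hitting time is h_1 = 32/7.

Answer: 32/7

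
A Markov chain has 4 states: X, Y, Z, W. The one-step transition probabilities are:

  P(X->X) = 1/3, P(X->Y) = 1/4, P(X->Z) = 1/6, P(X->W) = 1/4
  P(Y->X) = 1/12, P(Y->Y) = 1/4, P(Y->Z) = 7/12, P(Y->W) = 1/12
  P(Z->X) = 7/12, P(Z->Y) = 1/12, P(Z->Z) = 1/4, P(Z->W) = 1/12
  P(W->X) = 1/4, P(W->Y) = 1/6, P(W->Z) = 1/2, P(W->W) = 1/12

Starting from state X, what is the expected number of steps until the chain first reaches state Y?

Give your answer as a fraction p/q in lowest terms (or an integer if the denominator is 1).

Let h_i = expected steps to first reach Y from state i.
Boundary: h_Y = 0.
First-step equations for the other states:
  h_X = 1 + 1/3*h_X + 1/4*h_Y + 1/6*h_Z + 1/4*h_W
  h_Z = 1 + 7/12*h_X + 1/12*h_Y + 1/4*h_Z + 1/12*h_W
  h_W = 1 + 1/4*h_X + 1/6*h_Y + 1/2*h_Z + 1/12*h_W

Substituting h_Y = 0 and rearranging gives the linear system (I - Q) h = 1:
  [2/3, -1/6, -1/4] . (h_X, h_Z, h_W) = 1
  [-7/12, 3/4, -1/12] . (h_X, h_Z, h_W) = 1
  [-1/4, -1/2, 11/12] . (h_X, h_Z, h_W) = 1

Solving yields:
  h_X = 1944/377
  h_Z = 2256/377
  h_W = 2172/377

Starting state is X, so the expected hitting time is h_X = 1944/377.

Answer: 1944/377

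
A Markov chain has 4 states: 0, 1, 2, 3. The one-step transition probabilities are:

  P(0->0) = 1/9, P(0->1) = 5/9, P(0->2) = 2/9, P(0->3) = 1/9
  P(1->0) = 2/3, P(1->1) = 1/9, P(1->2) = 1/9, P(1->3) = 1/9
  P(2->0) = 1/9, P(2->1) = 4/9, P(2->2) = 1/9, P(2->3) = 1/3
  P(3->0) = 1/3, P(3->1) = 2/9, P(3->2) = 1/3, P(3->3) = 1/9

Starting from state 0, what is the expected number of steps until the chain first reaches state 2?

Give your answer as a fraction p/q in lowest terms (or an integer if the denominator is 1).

Let h_i = expected steps to first reach 2 from state i.
Boundary: h_2 = 0.
First-step equations for the other states:
  h_0 = 1 + 1/9*h_0 + 5/9*h_1 + 2/9*h_2 + 1/9*h_3
  h_1 = 1 + 2/3*h_0 + 1/9*h_1 + 1/9*h_2 + 1/9*h_3
  h_3 = 1 + 1/3*h_0 + 2/9*h_1 + 1/3*h_2 + 1/9*h_3

Substituting h_2 = 0 and rearranging gives the linear system (I - Q) h = 1:
  [8/9, -5/9, -1/9] . (h_0, h_1, h_3) = 1
  [-2/3, 8/9, -1/9] . (h_0, h_1, h_3) = 1
  [-1/3, -2/9, 8/9] . (h_0, h_1, h_3) = 1

Solving yields:
  h_0 = 1053/205
  h_1 = 1134/205
  h_3 = 909/205

Starting state is 0, so the expected hitting time is h_0 = 1053/205.

Answer: 1053/205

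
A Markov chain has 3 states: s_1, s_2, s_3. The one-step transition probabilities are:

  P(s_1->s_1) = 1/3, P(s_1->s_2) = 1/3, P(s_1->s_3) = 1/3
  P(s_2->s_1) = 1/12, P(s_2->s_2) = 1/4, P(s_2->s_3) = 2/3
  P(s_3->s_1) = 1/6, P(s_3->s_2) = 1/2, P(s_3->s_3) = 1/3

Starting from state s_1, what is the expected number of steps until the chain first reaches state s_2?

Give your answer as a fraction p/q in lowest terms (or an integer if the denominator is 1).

Answer: 18/7

Derivation:
Let h_i = expected steps to first reach s_2 from state i.
Boundary: h_s_2 = 0.
First-step equations for the other states:
  h_s_1 = 1 + 1/3*h_s_1 + 1/3*h_s_2 + 1/3*h_s_3
  h_s_3 = 1 + 1/6*h_s_1 + 1/2*h_s_2 + 1/3*h_s_3

Substituting h_s_2 = 0 and rearranging gives the linear system (I - Q) h = 1:
  [2/3, -1/3] . (h_s_1, h_s_3) = 1
  [-1/6, 2/3] . (h_s_1, h_s_3) = 1

Solving yields:
  h_s_1 = 18/7
  h_s_3 = 15/7

Starting state is s_1, so the expected hitting time is h_s_1 = 18/7.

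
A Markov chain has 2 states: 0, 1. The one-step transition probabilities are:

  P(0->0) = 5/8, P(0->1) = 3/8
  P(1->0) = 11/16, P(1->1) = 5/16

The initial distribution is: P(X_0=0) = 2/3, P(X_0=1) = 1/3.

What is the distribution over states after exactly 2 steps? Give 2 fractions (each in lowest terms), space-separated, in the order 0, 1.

Propagating the distribution step by step (d_{t+1} = d_t * P):
d_0 = (0=2/3, 1=1/3)
  d_1[0] = 2/3*5/8 + 1/3*11/16 = 31/48
  d_1[1] = 2/3*3/8 + 1/3*5/16 = 17/48
d_1 = (0=31/48, 1=17/48)
  d_2[0] = 31/48*5/8 + 17/48*11/16 = 497/768
  d_2[1] = 31/48*3/8 + 17/48*5/16 = 271/768
d_2 = (0=497/768, 1=271/768)

Answer: 497/768 271/768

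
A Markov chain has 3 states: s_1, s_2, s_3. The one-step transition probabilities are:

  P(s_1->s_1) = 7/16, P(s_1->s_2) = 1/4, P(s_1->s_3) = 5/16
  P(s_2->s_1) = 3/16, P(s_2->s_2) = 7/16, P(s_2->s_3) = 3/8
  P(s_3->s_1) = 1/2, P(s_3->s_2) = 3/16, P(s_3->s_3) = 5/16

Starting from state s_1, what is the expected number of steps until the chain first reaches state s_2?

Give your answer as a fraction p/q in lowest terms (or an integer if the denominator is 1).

Let h_i = expected steps to first reach s_2 from state i.
Boundary: h_s_2 = 0.
First-step equations for the other states:
  h_s_1 = 1 + 7/16*h_s_1 + 1/4*h_s_2 + 5/16*h_s_3
  h_s_3 = 1 + 1/2*h_s_1 + 3/16*h_s_2 + 5/16*h_s_3

Substituting h_s_2 = 0 and rearranging gives the linear system (I - Q) h = 1:
  [9/16, -5/16] . (h_s_1, h_s_3) = 1
  [-1/2, 11/16] . (h_s_1, h_s_3) = 1

Solving yields:
  h_s_1 = 256/59
  h_s_3 = 272/59

Starting state is s_1, so the expected hitting time is h_s_1 = 256/59.

Answer: 256/59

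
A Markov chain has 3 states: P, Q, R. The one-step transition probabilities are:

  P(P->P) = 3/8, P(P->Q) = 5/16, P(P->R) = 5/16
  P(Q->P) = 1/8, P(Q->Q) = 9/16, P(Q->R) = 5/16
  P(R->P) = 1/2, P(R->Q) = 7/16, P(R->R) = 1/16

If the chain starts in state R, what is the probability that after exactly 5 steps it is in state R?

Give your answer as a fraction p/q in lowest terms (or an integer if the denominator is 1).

Answer: 1021/4096

Derivation:
Computing P^5 by repeated multiplication:
P^1 =
  P: [3/8, 5/16, 5/16]
  Q: [1/8, 9/16, 5/16]
  R: [1/2, 7/16, 1/16]
P^2 =
  P: [43/128, 55/128, 15/64]
  Q: [35/128, 63/128, 15/64]
  R: [35/128, 55/128, 19/64]
P^3 =
  P: [19/64, 115/256, 65/256]
  Q: [9/32, 119/256, 65/256]
  R: [39/128, 117/256, 61/256]
P^4 =
  P: [603/2048, 935/2048, 255/1024]
  Q: [595/2048, 943/2048, 255/1024]
  R: [595/2048, 935/2048, 259/1024]
P^5 =
  P: [299/1024, 1875/4096, 1025/4096]
  Q: [149/512, 1879/4096, 1025/4096]
  R: [599/2048, 1877/4096, 1021/4096]

(P^5)[R -> R] = 1021/4096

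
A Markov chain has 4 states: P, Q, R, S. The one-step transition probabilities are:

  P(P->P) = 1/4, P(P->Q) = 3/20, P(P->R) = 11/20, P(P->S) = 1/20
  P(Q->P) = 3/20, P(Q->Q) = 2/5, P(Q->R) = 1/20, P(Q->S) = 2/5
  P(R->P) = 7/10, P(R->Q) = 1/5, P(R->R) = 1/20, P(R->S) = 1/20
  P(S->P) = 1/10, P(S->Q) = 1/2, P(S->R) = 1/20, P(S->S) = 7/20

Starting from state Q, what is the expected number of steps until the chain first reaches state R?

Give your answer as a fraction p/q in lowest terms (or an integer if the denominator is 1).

Let h_i = expected steps to first reach R from state i.
Boundary: h_R = 0.
First-step equations for the other states:
  h_P = 1 + 1/4*h_P + 3/20*h_Q + 11/20*h_R + 1/20*h_S
  h_Q = 1 + 3/20*h_P + 2/5*h_Q + 1/20*h_R + 2/5*h_S
  h_S = 1 + 1/10*h_P + 1/2*h_Q + 1/20*h_R + 7/20*h_S

Substituting h_R = 0 and rearranging gives the linear system (I - Q) h = 1:
  [3/4, -3/20, -1/20] . (h_P, h_Q, h_S) = 1
  [-3/20, 3/5, -2/5] . (h_P, h_Q, h_S) = 1
  [-1/10, -1/2, 13/20] . (h_P, h_Q, h_S) = 1

Solving yields:
  h_P = 3220/921
  h_Q = 7420/921
  h_S = 2540/307

Starting state is Q, so the expected hitting time is h_Q = 7420/921.

Answer: 7420/921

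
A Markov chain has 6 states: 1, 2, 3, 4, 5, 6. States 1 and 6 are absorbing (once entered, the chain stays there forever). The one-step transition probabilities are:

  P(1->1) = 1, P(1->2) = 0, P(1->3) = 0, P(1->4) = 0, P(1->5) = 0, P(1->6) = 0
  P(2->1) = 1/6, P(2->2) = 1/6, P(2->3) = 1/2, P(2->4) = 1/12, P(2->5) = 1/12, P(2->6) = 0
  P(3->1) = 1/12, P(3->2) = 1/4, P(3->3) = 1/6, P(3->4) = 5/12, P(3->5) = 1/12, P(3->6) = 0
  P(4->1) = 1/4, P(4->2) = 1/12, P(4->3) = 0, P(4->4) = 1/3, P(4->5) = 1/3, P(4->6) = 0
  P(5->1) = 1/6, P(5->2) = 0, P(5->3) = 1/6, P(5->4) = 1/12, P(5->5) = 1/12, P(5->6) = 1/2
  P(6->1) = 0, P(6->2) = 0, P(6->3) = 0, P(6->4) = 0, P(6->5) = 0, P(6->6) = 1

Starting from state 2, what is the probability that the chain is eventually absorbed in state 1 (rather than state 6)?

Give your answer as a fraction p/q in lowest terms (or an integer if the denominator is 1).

Let a_i = P(absorbed in 1 | start in state i).
Boundary conditions: a_1 = 1, a_6 = 0.
For each transient state i, a_i = sum_j P(i->j) * a_j:
  a_2 = 1/6*a_1 + 1/6*a_2 + 1/2*a_3 + 1/12*a_4 + 1/12*a_5 + 0*a_6
  a_3 = 1/12*a_1 + 1/4*a_2 + 1/6*a_3 + 5/12*a_4 + 1/12*a_5 + 0*a_6
  a_4 = 1/4*a_1 + 1/12*a_2 + 0*a_3 + 1/3*a_4 + 1/3*a_5 + 0*a_6
  a_5 = 1/6*a_1 + 0*a_2 + 1/6*a_3 + 1/12*a_4 + 1/12*a_5 + 1/2*a_6

Substituting a_1 = 1 and a_6 = 0, rearrange to (I - Q) a = r where r[i] = P(i -> 1):
  [5/6, -1/2, -1/12, -1/12] . (a_2, a_3, a_4, a_5) = 1/6
  [-1/4, 5/6, -5/12, -1/12] . (a_2, a_3, a_4, a_5) = 1/12
  [-1/12, 0, 2/3, -1/3] . (a_2, a_3, a_4, a_5) = 1/4
  [0, -1/6, -1/12, 11/12] . (a_2, a_3, a_4, a_5) = 1/6

Solving yields:
  a_2 = 127/181
  a_3 = 121/181
  a_4 = 233/362
  a_5 = 131/362

Starting state is 2, so the absorption probability is a_2 = 127/181.

Answer: 127/181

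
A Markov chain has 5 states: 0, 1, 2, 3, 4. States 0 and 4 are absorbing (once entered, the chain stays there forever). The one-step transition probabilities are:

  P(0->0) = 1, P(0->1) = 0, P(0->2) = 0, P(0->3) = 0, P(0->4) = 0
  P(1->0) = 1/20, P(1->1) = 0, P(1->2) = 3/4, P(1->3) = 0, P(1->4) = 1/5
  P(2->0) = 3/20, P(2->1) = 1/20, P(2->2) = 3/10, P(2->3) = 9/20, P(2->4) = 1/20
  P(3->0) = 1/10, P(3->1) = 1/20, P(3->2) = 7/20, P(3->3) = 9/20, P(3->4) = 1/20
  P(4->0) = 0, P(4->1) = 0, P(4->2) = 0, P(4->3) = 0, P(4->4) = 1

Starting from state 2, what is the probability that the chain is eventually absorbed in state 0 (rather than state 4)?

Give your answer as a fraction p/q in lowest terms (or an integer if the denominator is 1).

Let a_i = P(absorbed in 0 | start in state i).
Boundary conditions: a_0 = 1, a_4 = 0.
For each transient state i, a_i = sum_j P(i->j) * a_j:
  a_1 = 1/20*a_0 + 0*a_1 + 3/4*a_2 + 0*a_3 + 1/5*a_4
  a_2 = 3/20*a_0 + 1/20*a_1 + 3/10*a_2 + 9/20*a_3 + 1/20*a_4
  a_3 = 1/10*a_0 + 1/20*a_1 + 7/20*a_2 + 9/20*a_3 + 1/20*a_4

Substituting a_0 = 1 and a_4 = 0, rearrange to (I - Q) a = r where r[i] = P(i -> 0):
  [1, -3/4, 0] . (a_1, a_2, a_3) = 1/20
  [-1/20, 7/10, -9/20] . (a_1, a_2, a_3) = 3/20
  [-1/20, -7/20, 11/20] . (a_1, a_2, a_3) = 1/10

Solving yields:
  a_1 = 107/190
  a_2 = 13/19
  a_3 = 127/190

Starting state is 2, so the absorption probability is a_2 = 13/19.

Answer: 13/19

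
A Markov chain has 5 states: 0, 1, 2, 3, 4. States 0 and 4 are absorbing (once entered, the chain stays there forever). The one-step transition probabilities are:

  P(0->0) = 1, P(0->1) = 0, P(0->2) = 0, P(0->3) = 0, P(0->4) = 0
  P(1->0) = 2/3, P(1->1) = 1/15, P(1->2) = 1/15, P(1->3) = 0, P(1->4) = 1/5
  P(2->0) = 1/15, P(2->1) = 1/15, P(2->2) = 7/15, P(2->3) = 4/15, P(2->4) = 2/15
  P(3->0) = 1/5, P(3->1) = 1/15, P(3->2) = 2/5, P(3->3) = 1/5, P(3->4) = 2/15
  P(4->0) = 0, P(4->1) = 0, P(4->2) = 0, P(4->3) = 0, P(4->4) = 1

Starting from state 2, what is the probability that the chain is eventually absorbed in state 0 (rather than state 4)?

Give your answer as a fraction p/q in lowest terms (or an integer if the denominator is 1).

Let a_i = P(absorbed in 0 | start in state i).
Boundary conditions: a_0 = 1, a_4 = 0.
For each transient state i, a_i = sum_j P(i->j) * a_j:
  a_1 = 2/3*a_0 + 1/15*a_1 + 1/15*a_2 + 0*a_3 + 1/5*a_4
  a_2 = 1/15*a_0 + 1/15*a_1 + 7/15*a_2 + 4/15*a_3 + 2/15*a_4
  a_3 = 1/5*a_0 + 1/15*a_1 + 2/5*a_2 + 1/5*a_3 + 2/15*a_4

Substituting a_0 = 1 and a_4 = 0, rearrange to (I - Q) a = r where r[i] = P(i -> 0):
  [14/15, -1/15, 0] . (a_1, a_2, a_3) = 2/3
  [-1/15, 8/15, -4/15] . (a_1, a_2, a_3) = 1/15
  [-1/15, -2/5, 4/5] . (a_1, a_2, a_3) = 1/5

Solving yields:
  a_1 = 3/4
  a_2 = 1/2
  a_3 = 9/16

Starting state is 2, so the absorption probability is a_2 = 1/2.

Answer: 1/2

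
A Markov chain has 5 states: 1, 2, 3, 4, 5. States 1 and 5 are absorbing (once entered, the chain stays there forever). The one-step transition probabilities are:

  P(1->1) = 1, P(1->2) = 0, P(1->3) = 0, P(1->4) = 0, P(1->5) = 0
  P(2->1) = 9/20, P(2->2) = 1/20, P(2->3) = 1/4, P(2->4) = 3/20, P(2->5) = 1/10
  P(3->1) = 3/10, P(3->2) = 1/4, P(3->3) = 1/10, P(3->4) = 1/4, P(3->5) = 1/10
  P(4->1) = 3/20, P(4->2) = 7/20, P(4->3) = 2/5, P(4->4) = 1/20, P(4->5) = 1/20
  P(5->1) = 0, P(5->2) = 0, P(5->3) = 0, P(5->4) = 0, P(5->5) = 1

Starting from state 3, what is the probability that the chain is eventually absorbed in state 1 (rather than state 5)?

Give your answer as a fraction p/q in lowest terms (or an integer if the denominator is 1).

Answer: 118/153

Derivation:
Let a_i = P(absorbed in 1 | start in state i).
Boundary conditions: a_1 = 1, a_5 = 0.
For each transient state i, a_i = sum_j P(i->j) * a_j:
  a_2 = 9/20*a_1 + 1/20*a_2 + 1/4*a_3 + 3/20*a_4 + 1/10*a_5
  a_3 = 3/10*a_1 + 1/4*a_2 + 1/10*a_3 + 1/4*a_4 + 1/10*a_5
  a_4 = 3/20*a_1 + 7/20*a_2 + 2/5*a_3 + 1/20*a_4 + 1/20*a_5

Substituting a_1 = 1 and a_5 = 0, rearrange to (I - Q) a = r where r[i] = P(i -> 1):
  [19/20, -1/4, -3/20] . (a_2, a_3, a_4) = 9/20
  [-1/4, 9/10, -1/4] . (a_2, a_3, a_4) = 3/10
  [-7/20, -2/5, 19/20] . (a_2, a_3, a_4) = 3/20

Solving yields:
  a_2 = 1223/1530
  a_3 = 118/153
  a_4 = 1189/1530

Starting state is 3, so the absorption probability is a_3 = 118/153.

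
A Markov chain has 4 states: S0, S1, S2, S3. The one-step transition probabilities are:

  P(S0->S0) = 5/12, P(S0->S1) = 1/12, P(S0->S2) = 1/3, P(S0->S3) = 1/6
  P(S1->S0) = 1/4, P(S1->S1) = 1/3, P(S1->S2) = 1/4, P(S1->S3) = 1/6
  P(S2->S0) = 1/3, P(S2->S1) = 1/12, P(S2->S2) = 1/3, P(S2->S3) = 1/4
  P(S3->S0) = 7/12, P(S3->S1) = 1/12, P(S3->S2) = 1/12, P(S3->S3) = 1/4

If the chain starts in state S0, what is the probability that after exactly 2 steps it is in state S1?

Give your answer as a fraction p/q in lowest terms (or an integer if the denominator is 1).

Computing P^2 by repeated multiplication:
P^1 =
  S0: [5/12, 1/12, 1/3, 1/6]
  S1: [1/4, 1/3, 1/4, 1/6]
  S2: [1/3, 1/12, 1/3, 1/4]
  S3: [7/12, 1/12, 1/12, 1/4]
P^2 =
  S0: [29/72, 5/48, 41/144, 5/24]
  S1: [53/144, 1/6, 19/72, 29/144]
  S2: [5/12, 5/48, 19/72, 31/144]
  S3: [7/16, 5/48, 19/72, 7/36]

(P^2)[S0 -> S1] = 5/48

Answer: 5/48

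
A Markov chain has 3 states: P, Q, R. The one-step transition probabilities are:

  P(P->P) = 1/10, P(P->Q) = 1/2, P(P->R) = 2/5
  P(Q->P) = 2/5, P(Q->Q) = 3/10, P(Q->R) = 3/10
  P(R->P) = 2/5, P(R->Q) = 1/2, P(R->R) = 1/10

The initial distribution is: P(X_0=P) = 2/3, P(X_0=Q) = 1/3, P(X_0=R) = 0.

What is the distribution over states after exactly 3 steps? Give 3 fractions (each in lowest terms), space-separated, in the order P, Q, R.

Answer: 149/500 313/750 427/1500

Derivation:
Propagating the distribution step by step (d_{t+1} = d_t * P):
d_0 = (P=2/3, Q=1/3, R=0)
  d_1[P] = 2/3*1/10 + 1/3*2/5 + 0*2/5 = 1/5
  d_1[Q] = 2/3*1/2 + 1/3*3/10 + 0*1/2 = 13/30
  d_1[R] = 2/3*2/5 + 1/3*3/10 + 0*1/10 = 11/30
d_1 = (P=1/5, Q=13/30, R=11/30)
  d_2[P] = 1/5*1/10 + 13/30*2/5 + 11/30*2/5 = 17/50
  d_2[Q] = 1/5*1/2 + 13/30*3/10 + 11/30*1/2 = 31/75
  d_2[R] = 1/5*2/5 + 13/30*3/10 + 11/30*1/10 = 37/150
d_2 = (P=17/50, Q=31/75, R=37/150)
  d_3[P] = 17/50*1/10 + 31/75*2/5 + 37/150*2/5 = 149/500
  d_3[Q] = 17/50*1/2 + 31/75*3/10 + 37/150*1/2 = 313/750
  d_3[R] = 17/50*2/5 + 31/75*3/10 + 37/150*1/10 = 427/1500
d_3 = (P=149/500, Q=313/750, R=427/1500)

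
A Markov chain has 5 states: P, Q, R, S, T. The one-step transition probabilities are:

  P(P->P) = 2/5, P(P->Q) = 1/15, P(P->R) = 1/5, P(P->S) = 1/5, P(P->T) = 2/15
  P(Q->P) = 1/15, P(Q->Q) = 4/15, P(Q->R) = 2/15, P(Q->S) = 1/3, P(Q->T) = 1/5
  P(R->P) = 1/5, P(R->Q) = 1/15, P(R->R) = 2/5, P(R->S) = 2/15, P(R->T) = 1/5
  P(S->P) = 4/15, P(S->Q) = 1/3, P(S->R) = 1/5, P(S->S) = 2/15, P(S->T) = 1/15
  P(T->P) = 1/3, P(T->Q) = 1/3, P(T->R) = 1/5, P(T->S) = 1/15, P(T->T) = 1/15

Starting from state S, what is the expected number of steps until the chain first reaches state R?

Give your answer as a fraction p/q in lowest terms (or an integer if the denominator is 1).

Answer: 1466/269

Derivation:
Let h_i = expected steps to first reach R from state i.
Boundary: h_R = 0.
First-step equations for the other states:
  h_P = 1 + 2/5*h_P + 1/15*h_Q + 1/5*h_R + 1/5*h_S + 2/15*h_T
  h_Q = 1 + 1/15*h_P + 4/15*h_Q + 2/15*h_R + 1/3*h_S + 1/5*h_T
  h_S = 1 + 4/15*h_P + 1/3*h_Q + 1/5*h_R + 2/15*h_S + 1/15*h_T
  h_T = 1 + 1/3*h_P + 1/3*h_Q + 1/5*h_R + 1/15*h_S + 1/15*h_T

Substituting h_R = 0 and rearranging gives the linear system (I - Q) h = 1:
  [3/5, -1/15, -1/5, -2/15] . (h_P, h_Q, h_S, h_T) = 1
  [-1/15, 11/15, -1/3, -1/5] . (h_P, h_Q, h_S, h_T) = 1
  [-4/15, -1/3, 13/15, -1/15] . (h_P, h_Q, h_S, h_T) = 1
  [-1/3, -1/3, -1/15, 14/15] . (h_P, h_Q, h_S, h_T) = 1

Solving yields:
  h_P = 1436/269
  h_Q = 1563/269
  h_S = 1466/269
  h_T = 1464/269

Starting state is S, so the expected hitting time is h_S = 1466/269.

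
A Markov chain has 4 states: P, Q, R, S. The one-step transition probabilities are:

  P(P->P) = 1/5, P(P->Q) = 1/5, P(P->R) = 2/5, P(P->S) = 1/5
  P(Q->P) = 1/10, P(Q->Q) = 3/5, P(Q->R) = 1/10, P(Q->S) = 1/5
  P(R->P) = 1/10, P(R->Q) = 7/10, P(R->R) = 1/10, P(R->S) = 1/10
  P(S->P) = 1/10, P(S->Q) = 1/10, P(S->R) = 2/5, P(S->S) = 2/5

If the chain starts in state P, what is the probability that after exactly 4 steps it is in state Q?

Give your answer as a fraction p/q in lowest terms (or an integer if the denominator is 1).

Computing P^4 by repeated multiplication:
P^1 =
  P: [1/5, 1/5, 2/5, 1/5]
  Q: [1/10, 3/5, 1/10, 1/5]
  R: [1/10, 7/10, 1/10, 1/10]
  S: [1/10, 1/10, 2/5, 2/5]
P^2 =
  P: [3/25, 23/50, 11/50, 1/5]
  Q: [11/100, 47/100, 19/100, 23/100]
  R: [11/100, 13/25, 4/25, 21/100]
  S: [11/100, 2/5, 1/4, 6/25]
P^3 =
  P: [14/125, 237/500, 49/250, 109/500]
  Q: [111/1000, 23/50, 101/500, 227/1000]
  R: [111/1000, 467/1000, 49/250, 113/500]
  S: [111/1000, 461/1000, 41/200, 223/1000]
P^4 =
  P: [139/1250, 2329/5000, 199/1000, 28/125]
  Q: [1111/10000, 4623/10000, 1007/5000, 563/2500]
  R: [1111/10000, 2311/5000, 2011/10000, 141/625]
  S: [1111/10000, 2323/5000, 1001/5000, 2241/10000]

(P^4)[P -> Q] = 2329/5000

Answer: 2329/5000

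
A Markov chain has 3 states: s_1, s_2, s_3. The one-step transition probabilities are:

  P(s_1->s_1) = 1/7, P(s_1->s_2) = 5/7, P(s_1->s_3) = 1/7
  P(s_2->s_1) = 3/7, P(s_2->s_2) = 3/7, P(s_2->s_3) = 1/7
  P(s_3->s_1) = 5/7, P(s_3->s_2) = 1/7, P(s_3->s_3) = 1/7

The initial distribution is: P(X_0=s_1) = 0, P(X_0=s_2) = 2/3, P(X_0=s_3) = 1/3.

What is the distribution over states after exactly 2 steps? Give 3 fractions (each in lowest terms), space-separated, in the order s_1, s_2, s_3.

Answer: 47/147 79/147 1/7

Derivation:
Propagating the distribution step by step (d_{t+1} = d_t * P):
d_0 = (s_1=0, s_2=2/3, s_3=1/3)
  d_1[s_1] = 0*1/7 + 2/3*3/7 + 1/3*5/7 = 11/21
  d_1[s_2] = 0*5/7 + 2/3*3/7 + 1/3*1/7 = 1/3
  d_1[s_3] = 0*1/7 + 2/3*1/7 + 1/3*1/7 = 1/7
d_1 = (s_1=11/21, s_2=1/3, s_3=1/7)
  d_2[s_1] = 11/21*1/7 + 1/3*3/7 + 1/7*5/7 = 47/147
  d_2[s_2] = 11/21*5/7 + 1/3*3/7 + 1/7*1/7 = 79/147
  d_2[s_3] = 11/21*1/7 + 1/3*1/7 + 1/7*1/7 = 1/7
d_2 = (s_1=47/147, s_2=79/147, s_3=1/7)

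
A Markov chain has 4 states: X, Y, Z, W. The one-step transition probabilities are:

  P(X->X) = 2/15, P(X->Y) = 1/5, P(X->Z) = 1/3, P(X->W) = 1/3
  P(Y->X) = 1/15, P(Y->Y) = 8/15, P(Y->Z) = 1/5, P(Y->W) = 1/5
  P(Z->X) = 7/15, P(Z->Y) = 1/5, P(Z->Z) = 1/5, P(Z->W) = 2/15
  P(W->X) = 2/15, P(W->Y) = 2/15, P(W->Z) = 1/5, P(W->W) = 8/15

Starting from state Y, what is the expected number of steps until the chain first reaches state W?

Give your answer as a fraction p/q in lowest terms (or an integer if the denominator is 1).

Let h_i = expected steps to first reach W from state i.
Boundary: h_W = 0.
First-step equations for the other states:
  h_X = 1 + 2/15*h_X + 1/5*h_Y + 1/3*h_Z + 1/3*h_W
  h_Y = 1 + 1/15*h_X + 8/15*h_Y + 1/5*h_Z + 1/5*h_W
  h_Z = 1 + 7/15*h_X + 1/5*h_Y + 1/5*h_Z + 2/15*h_W

Substituting h_W = 0 and rearranging gives the linear system (I - Q) h = 1:
  [13/15, -1/5, -1/3] . (h_X, h_Y, h_Z) = 1
  [-1/15, 7/15, -1/5] . (h_X, h_Y, h_Z) = 1
  [-7/15, -1/5, 4/5] . (h_X, h_Y, h_Z) = 1

Solving yields:
  h_X = 1275/308
  h_Y = 135/28
  h_Z = 375/77

Starting state is Y, so the expected hitting time is h_Y = 135/28.

Answer: 135/28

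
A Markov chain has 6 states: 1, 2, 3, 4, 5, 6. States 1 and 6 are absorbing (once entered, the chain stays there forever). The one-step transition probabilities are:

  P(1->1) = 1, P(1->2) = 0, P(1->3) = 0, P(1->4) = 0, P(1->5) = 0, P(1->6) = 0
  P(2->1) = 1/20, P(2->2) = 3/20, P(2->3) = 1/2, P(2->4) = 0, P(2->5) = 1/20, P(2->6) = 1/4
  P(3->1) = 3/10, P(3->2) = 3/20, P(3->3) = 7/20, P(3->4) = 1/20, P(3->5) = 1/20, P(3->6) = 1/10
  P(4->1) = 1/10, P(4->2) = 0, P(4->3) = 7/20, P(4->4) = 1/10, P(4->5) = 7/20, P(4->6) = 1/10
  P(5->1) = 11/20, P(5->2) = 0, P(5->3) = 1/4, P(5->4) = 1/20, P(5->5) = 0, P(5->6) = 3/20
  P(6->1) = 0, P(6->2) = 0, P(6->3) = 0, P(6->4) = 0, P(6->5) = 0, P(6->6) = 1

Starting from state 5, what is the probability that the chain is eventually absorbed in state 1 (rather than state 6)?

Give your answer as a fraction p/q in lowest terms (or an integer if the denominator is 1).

Let a_i = P(absorbed in 1 | start in state i).
Boundary conditions: a_1 = 1, a_6 = 0.
For each transient state i, a_i = sum_j P(i->j) * a_j:
  a_2 = 1/20*a_1 + 3/20*a_2 + 1/2*a_3 + 0*a_4 + 1/20*a_5 + 1/4*a_6
  a_3 = 3/10*a_1 + 3/20*a_2 + 7/20*a_3 + 1/20*a_4 + 1/20*a_5 + 1/10*a_6
  a_4 = 1/10*a_1 + 0*a_2 + 7/20*a_3 + 1/10*a_4 + 7/20*a_5 + 1/10*a_6
  a_5 = 11/20*a_1 + 0*a_2 + 1/4*a_3 + 1/20*a_4 + 0*a_5 + 3/20*a_6

Substituting a_1 = 1 and a_6 = 0, rearrange to (I - Q) a = r where r[i] = P(i -> 1):
  [17/20, -1/2, 0, -1/20] . (a_2, a_3, a_4, a_5) = 1/20
  [-3/20, 13/20, -1/20, -1/20] . (a_2, a_3, a_4, a_5) = 3/10
  [0, -7/20, 9/10, -7/20] . (a_2, a_3, a_4, a_5) = 1/10
  [0, -1/4, -1/20, 1] . (a_2, a_3, a_4, a_5) = 11/20

Solving yields:
  a_2 = 5297/10418
  a_3 = 21527/31254
  a_4 = 21031/31254
  a_5 = 23623/31254

Starting state is 5, so the absorption probability is a_5 = 23623/31254.

Answer: 23623/31254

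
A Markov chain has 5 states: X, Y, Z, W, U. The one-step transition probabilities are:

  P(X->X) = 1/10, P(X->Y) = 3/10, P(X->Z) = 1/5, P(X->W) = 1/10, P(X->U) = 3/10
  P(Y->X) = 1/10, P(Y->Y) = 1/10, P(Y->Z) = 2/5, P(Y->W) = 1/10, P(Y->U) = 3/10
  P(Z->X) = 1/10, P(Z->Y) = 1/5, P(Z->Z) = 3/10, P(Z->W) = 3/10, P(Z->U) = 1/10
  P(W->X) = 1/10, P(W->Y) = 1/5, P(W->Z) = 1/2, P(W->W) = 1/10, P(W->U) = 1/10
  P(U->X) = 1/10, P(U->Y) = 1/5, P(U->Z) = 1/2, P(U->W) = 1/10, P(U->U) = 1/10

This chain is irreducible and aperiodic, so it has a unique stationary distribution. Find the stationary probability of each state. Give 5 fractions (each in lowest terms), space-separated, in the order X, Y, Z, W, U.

The stationary distribution satisfies pi = pi * P, i.e.:
  pi_X = 1/10*pi_X + 1/10*pi_Y + 1/10*pi_Z + 1/10*pi_W + 1/10*pi_U
  pi_Y = 3/10*pi_X + 1/10*pi_Y + 1/5*pi_Z + 1/5*pi_W + 1/5*pi_U
  pi_Z = 1/5*pi_X + 2/5*pi_Y + 3/10*pi_Z + 1/2*pi_W + 1/2*pi_U
  pi_W = 1/10*pi_X + 1/10*pi_Y + 3/10*pi_Z + 1/10*pi_W + 1/10*pi_U
  pi_U = 3/10*pi_X + 3/10*pi_Y + 1/10*pi_Z + 1/10*pi_W + 1/10*pi_U
with normalization: pi_X + pi_Y + pi_Z + pi_W + pi_U = 1.

Using the first 4 balance equations plus normalization, the linear system A*pi = b is:
  [-9/10, 1/10, 1/10, 1/10, 1/10] . pi = 0
  [3/10, -9/10, 1/5, 1/5, 1/5] . pi = 0
  [1/5, 2/5, -7/10, 1/2, 1/2] . pi = 0
  [1/10, 1/10, 3/10, -9/10, 1/10] . pi = 0
  [1, 1, 1, 1, 1] . pi = 1

Solving yields:
  pi_X = 1/10
  pi_Y = 21/110
  pi_Z = 62/165
  pi_W = 289/1650
  pi_U = 87/550

Verification (pi * P):
  1/10*1/10 + 21/110*1/10 + 62/165*1/10 + 289/1650*1/10 + 87/550*1/10 = 1/10 = pi_X  (ok)
  1/10*3/10 + 21/110*1/10 + 62/165*1/5 + 289/1650*1/5 + 87/550*1/5 = 21/110 = pi_Y  (ok)
  1/10*1/5 + 21/110*2/5 + 62/165*3/10 + 289/1650*1/2 + 87/550*1/2 = 62/165 = pi_Z  (ok)
  1/10*1/10 + 21/110*1/10 + 62/165*3/10 + 289/1650*1/10 + 87/550*1/10 = 289/1650 = pi_W  (ok)
  1/10*3/10 + 21/110*3/10 + 62/165*1/10 + 289/1650*1/10 + 87/550*1/10 = 87/550 = pi_U  (ok)

Answer: 1/10 21/110 62/165 289/1650 87/550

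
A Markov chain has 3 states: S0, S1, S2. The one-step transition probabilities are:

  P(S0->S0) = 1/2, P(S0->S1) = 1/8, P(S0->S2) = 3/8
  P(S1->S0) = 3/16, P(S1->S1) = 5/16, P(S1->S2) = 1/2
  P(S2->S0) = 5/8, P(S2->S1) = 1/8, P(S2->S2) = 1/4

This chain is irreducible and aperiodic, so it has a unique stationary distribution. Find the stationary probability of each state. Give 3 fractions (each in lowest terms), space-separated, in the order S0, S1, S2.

The stationary distribution satisfies pi = pi * P, i.e.:
  pi_S0 = 1/2*pi_S0 + 3/16*pi_S1 + 5/8*pi_S2
  pi_S1 = 1/8*pi_S0 + 5/16*pi_S1 + 1/8*pi_S2
  pi_S2 = 3/8*pi_S0 + 1/2*pi_S1 + 1/4*pi_S2
with normalization: pi_S0 + pi_S1 + pi_S2 = 1.

Using the first 2 balance equations plus normalization, the linear system A*pi = b is:
  [-1/2, 3/16, 5/8] . pi = 0
  [1/8, -11/16, 1/8] . pi = 0
  [1, 1, 1] . pi = 1

Solving yields:
  pi_S0 = 58/117
  pi_S1 = 2/13
  pi_S2 = 41/117

Verification (pi * P):
  58/117*1/2 + 2/13*3/16 + 41/117*5/8 = 58/117 = pi_S0  (ok)
  58/117*1/8 + 2/13*5/16 + 41/117*1/8 = 2/13 = pi_S1  (ok)
  58/117*3/8 + 2/13*1/2 + 41/117*1/4 = 41/117 = pi_S2  (ok)

Answer: 58/117 2/13 41/117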